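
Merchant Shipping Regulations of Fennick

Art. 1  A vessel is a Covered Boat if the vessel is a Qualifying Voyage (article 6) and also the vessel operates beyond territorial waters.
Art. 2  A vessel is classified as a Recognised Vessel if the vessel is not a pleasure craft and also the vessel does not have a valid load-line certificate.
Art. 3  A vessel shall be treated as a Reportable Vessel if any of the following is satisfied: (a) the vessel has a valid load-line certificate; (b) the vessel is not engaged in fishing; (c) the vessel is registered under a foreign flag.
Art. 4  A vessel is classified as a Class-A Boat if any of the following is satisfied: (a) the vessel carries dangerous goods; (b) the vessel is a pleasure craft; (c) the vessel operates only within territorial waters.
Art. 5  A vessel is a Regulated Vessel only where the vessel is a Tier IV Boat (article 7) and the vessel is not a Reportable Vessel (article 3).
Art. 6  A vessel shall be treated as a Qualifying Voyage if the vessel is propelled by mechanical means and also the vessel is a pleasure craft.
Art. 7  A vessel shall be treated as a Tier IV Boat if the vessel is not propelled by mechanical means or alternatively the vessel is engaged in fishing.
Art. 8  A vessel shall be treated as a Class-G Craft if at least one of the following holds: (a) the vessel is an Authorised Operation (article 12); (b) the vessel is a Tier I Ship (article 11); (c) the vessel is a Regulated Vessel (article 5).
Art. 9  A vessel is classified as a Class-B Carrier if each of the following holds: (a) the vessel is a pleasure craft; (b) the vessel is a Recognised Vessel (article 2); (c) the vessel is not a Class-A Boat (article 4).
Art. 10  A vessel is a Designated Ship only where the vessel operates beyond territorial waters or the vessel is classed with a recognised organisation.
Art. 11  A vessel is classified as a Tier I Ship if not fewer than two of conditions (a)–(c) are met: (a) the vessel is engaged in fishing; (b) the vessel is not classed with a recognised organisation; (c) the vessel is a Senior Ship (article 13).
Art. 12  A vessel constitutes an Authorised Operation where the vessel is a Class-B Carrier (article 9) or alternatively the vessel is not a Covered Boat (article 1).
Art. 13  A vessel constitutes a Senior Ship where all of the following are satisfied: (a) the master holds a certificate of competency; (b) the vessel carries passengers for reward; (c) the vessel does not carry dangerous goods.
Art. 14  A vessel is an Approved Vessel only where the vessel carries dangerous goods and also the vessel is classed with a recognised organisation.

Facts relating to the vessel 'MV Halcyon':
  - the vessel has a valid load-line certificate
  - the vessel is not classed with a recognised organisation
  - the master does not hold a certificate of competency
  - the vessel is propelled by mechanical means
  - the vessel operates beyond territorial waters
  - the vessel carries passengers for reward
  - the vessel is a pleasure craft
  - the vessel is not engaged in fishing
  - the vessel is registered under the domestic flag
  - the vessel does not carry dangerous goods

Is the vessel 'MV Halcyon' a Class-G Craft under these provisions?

article 2 — Recognised Vessel: [the vessel is not a pleasure craft? no] AND [the vessel does not have a valid load-line certificate? no] → not satisfied.
article 4 — Class-A Boat: [the vessel carries dangerous goods? no] OR [the vessel is a pleasure craft? yes] OR [the vessel operates only within territorial waters? no] → satisfied.
article 9 — Class-B Carrier: [the vessel is a pleasure craft? yes] AND [Recognised Vessel (article 2)? no] AND [not a Class-A Boat (article 4)? no] → not satisfied.
article 6 — Qualifying Voyage: [the vessel is propelled by mechanical means? yes] AND [the vessel is a pleasure craft? yes] → satisfied.
article 1 — Covered Boat: [Qualifying Voyage (article 6)? yes] AND [the vessel operates beyond territorial waters? yes] → satisfied.
article 12 — Authorised Operation: [Class-B Carrier (article 9)? no] OR [not a Covered Boat (article 1)? no] → not satisfied.
article 13 — Senior Ship: [the master holds a certificate of competency? no] AND [the vessel carries passengers for reward? yes] AND [the vessel does not carry dangerous goods? yes] → not satisfied.
article 11 — Tier I Ship: the vessel is engaged in fishing? no; the vessel is not classed with a recognised organisation? yes; Senior Ship (article 13)? no — 1 of 3 hold (need ≥2) → not satisfied.
article 7 — Tier IV Boat: [the vessel is not propelled by mechanical means? no] OR [the vessel is engaged in fishing? no] → not satisfied.
article 3 — Reportable Vessel: [the vessel has a valid load-line certificate? yes] OR [the vessel is not engaged in fishing? yes] OR [the vessel is registered under a foreign flag? no] → satisfied.
article 5 — Regulated Vessel: [Tier IV Boat (article 7)? no] AND [not a Reportable Vessel (article 3)? no] → not satisfied.
article 8 — Class-G Craft: [Authorised Operation (article 12)? no] OR [Tier I Ship (article 11)? no] OR [Regulated Vessel (article 5)? no] → not satisfied.

No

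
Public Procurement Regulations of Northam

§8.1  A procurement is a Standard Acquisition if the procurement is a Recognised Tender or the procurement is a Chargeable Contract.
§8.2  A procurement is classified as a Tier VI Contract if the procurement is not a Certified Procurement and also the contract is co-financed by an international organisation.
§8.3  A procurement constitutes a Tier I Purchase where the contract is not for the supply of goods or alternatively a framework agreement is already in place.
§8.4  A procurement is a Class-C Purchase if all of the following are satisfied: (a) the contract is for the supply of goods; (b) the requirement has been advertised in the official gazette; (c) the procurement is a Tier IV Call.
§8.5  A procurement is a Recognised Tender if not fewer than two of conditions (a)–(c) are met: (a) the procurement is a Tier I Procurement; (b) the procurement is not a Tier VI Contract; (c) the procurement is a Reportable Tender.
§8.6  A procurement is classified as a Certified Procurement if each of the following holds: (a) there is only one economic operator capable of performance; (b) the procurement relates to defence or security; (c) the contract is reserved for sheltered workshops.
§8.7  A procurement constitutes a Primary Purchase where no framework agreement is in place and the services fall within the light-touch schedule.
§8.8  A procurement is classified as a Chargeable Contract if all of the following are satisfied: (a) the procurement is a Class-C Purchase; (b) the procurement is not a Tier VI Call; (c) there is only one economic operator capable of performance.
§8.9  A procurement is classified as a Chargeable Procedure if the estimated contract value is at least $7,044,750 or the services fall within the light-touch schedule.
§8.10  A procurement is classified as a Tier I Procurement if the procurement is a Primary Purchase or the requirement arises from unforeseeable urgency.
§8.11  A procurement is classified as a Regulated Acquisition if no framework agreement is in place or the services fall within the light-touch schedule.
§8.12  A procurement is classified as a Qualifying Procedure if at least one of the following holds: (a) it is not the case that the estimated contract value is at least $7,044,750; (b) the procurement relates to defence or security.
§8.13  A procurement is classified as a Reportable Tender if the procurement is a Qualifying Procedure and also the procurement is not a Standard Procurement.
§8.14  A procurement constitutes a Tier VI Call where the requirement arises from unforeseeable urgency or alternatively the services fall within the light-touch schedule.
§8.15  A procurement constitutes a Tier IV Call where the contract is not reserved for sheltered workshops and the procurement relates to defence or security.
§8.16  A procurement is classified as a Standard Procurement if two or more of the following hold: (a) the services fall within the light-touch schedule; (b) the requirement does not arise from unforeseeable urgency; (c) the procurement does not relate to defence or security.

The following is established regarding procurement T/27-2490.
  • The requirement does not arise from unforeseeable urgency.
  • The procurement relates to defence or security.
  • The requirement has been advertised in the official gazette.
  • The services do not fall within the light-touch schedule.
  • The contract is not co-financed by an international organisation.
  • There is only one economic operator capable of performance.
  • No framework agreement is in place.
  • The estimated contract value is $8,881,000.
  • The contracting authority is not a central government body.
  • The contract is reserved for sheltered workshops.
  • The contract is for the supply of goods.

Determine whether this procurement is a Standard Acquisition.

Yes

§8.7 — Primary Purchase: [no framework agreement is in place? yes] AND [the services fall within the light-touch schedule? no] → not satisfied.
§8.10 — Tier I Procurement: [Primary Purchase (§8.7)? no] OR [the requirement arises from unforeseeable urgency? no] → not satisfied.
§8.6 — Certified Procurement: [there is only one economic operator capable of performance? yes] AND [the procurement relates to defence or security? yes] AND [the contract is reserved for sheltered workshops? yes] → satisfied.
§8.2 — Tier VI Contract: [not a Certified Procurement (§8.6)? no] AND [the contract is co-financed by an international organisation? no] → not satisfied.
§8.12 — Qualifying Procedure: [estimated contract value: $8,881,000 ≥ $7,044,750? yes, so negated condition no] OR [the procurement relates to defence or security? yes] → satisfied.
§8.16 — Standard Procurement: the services fall within the light-touch schedule? no; the requirement does not arise from unforeseeable urgency? yes; the procurement does not relate to defence or security? no — 1 of 3 hold (need ≥2) → not satisfied.
§8.13 — Reportable Tender: [Qualifying Procedure (§8.12)? yes] AND [not a Standard Procurement (§8.16)? yes] → satisfied.
§8.5 — Recognised Tender: Tier I Procurement (§8.10)? no; not a Tier VI Contract (§8.2)? yes; Reportable Tender (§8.13)? yes — 2 of 3 hold (need ≥2) → satisfied.
§8.15 — Tier IV Call: [the contract is not reserved for sheltered workshops? no] AND [the procurement relates to defence or security? yes] → not satisfied.
§8.4 — Class-C Purchase: [the contract is for the supply of goods? yes] AND [the requirement has been advertised in the official gazette? yes] AND [Tier IV Call (§8.15)? no] → not satisfied.
§8.14 — Tier VI Call: [the requirement arises from unforeseeable urgency? no] OR [the services fall within the light-touch schedule? no] → not satisfied.
§8.8 — Chargeable Contract: [Class-C Purchase (§8.4)? no] AND [not a Tier VI Call (§8.14)? yes] AND [there is only one economic operator capable of performance? yes] → not satisfied.
§8.1 — Standard Acquisition: [Recognised Tender (§8.5)? yes] OR [Chargeable Contract (§8.8)? no] → satisfied.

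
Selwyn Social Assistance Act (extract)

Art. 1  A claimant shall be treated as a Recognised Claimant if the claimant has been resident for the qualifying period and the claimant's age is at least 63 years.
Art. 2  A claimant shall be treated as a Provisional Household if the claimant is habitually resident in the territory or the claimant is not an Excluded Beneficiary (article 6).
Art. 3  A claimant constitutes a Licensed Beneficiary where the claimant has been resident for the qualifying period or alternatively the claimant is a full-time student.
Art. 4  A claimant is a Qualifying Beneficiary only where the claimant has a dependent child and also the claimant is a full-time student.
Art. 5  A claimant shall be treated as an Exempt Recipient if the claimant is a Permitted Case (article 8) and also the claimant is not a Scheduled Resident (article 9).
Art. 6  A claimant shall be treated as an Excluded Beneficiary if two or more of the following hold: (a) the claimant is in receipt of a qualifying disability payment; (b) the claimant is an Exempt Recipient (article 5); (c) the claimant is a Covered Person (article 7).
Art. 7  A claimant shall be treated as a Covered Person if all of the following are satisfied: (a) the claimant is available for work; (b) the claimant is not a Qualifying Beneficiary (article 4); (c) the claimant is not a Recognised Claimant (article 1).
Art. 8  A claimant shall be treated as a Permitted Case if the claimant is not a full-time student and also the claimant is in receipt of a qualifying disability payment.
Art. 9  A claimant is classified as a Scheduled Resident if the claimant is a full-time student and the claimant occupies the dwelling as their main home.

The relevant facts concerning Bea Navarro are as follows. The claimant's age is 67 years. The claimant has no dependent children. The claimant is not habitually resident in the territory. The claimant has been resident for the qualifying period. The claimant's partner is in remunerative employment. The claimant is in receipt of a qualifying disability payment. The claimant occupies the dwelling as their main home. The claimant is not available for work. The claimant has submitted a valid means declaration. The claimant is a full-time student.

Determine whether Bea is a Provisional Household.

Yes

article 8 — Permitted Case: [the claimant is not a full-time student? no] AND [the claimant is in receipt of a qualifying disability payment? yes] → not satisfied.
article 9 — Scheduled Resident: [the claimant is a full-time student? yes] AND [the claimant occupies the dwelling as their main home? yes] → satisfied.
article 5 — Exempt Recipient: [Permitted Case (article 8)? no] AND [not a Scheduled Resident (article 9)? no] → not satisfied.
article 4 — Qualifying Beneficiary: [the claimant has a dependent child? no] AND [the claimant is a full-time student? yes] → not satisfied.
article 1 — Recognised Claimant: [the claimant has been resident for the qualifying period? yes] AND [claimant's age: 67 years ≥ 63 years? yes] → satisfied.
article 7 — Covered Person: [the claimant is available for work? no] AND [not a Qualifying Beneficiary (article 4)? yes] AND [not a Recognised Claimant (article 1)? no] → not satisfied.
article 6 — Excluded Beneficiary: the claimant is in receipt of a qualifying disability payment? yes; Exempt Recipient (article 5)? no; Covered Person (article 7)? no — 1 of 3 hold (need ≥2) → not satisfied.
article 2 — Provisional Household: [the claimant is habitually resident in the territory? no] OR [not an Excluded Beneficiary (article 6)? yes] → satisfied.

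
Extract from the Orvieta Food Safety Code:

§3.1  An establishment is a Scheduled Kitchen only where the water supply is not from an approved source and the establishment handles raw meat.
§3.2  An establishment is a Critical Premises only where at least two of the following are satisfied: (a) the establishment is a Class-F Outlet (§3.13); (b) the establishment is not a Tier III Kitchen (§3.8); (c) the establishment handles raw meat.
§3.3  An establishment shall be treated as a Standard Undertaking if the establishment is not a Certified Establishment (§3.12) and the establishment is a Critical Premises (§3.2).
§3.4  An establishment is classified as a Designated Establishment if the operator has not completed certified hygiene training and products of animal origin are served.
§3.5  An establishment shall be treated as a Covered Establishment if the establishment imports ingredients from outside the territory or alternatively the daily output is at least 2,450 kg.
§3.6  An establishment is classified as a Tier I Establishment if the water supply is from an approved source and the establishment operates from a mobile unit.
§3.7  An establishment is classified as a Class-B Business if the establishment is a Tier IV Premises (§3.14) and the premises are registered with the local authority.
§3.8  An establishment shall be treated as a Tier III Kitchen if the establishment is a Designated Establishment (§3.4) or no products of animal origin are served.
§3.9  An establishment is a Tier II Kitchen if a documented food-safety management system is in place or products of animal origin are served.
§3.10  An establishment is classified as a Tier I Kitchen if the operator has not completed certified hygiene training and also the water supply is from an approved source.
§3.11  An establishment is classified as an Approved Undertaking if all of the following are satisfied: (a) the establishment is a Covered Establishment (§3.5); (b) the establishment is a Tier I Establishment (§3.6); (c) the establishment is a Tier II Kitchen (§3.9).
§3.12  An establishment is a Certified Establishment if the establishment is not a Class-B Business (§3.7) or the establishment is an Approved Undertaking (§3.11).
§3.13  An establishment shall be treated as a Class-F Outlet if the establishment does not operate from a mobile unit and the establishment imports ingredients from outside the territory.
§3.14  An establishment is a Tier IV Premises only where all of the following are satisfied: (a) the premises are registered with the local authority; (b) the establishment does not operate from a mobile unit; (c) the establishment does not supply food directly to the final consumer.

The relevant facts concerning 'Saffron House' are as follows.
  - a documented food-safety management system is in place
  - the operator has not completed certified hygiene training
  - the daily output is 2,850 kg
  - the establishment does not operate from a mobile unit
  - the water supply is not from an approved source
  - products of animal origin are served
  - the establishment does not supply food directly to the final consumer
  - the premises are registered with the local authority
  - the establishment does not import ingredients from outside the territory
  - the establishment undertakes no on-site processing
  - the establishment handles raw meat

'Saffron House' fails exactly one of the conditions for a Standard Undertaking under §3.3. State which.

§3.14 — Tier IV Premises: [the premises are registered with the local authority? yes] AND [the establishment does not operate from a mobile unit? yes] AND [the establishment does not supply food directly to the final consumer? yes] → satisfied.
§3.7 — Class-B Business: [Tier IV Premises (§3.14)? yes] AND [the premises are registered with the local authority? yes] → satisfied.
§3.5 — Covered Establishment: [the establishment imports ingredients from outside the territory? no] OR [daily output: 2,850 kg ≥ 2,450 kg? yes] → satisfied.
§3.6 — Tier I Establishment: [the water supply is from an approved source? no] AND [the establishment operates from a mobile unit? no] → not satisfied.
§3.9 — Tier II Kitchen: [a documented food-safety management system is in place? yes] OR [products of animal origin are served? yes] → satisfied.
§3.11 — Approved Undertaking: [Covered Establishment (§3.5)? yes] AND [Tier I Establishment (§3.6)? no] AND [Tier II Kitchen (§3.9)? yes] → not satisfied.
§3.12 — Certified Establishment: [not a Class-B Business (§3.7)? no] OR [Approved Undertaking (§3.11)? no] → not satisfied.
§3.13 — Class-F Outlet: [the establishment does not operate from a mobile unit? yes] AND [the establishment imports ingredients from outside the territory? no] → not satisfied.
§3.4 — Designated Establishment: [the operator has not completed certified hygiene training? yes] AND [products of animal origin are served? yes] → satisfied.
§3.8 — Tier III Kitchen: [Designated Establishment (§3.4)? yes] OR [no products of animal origin are served? no] → satisfied.
§3.2 — Critical Premises: Class-F Outlet (§3.13)? no; not a Tier III Kitchen (§3.8)? no; the establishment handles raw meat? yes — 1 of 3 hold (need ≥2) → not satisfied.
§3.3 — Standard Undertaking: [not a Certified Establishment (§3.12)? yes] AND [Critical Premises (§3.2)? no] → not satisfied.

Critical Premises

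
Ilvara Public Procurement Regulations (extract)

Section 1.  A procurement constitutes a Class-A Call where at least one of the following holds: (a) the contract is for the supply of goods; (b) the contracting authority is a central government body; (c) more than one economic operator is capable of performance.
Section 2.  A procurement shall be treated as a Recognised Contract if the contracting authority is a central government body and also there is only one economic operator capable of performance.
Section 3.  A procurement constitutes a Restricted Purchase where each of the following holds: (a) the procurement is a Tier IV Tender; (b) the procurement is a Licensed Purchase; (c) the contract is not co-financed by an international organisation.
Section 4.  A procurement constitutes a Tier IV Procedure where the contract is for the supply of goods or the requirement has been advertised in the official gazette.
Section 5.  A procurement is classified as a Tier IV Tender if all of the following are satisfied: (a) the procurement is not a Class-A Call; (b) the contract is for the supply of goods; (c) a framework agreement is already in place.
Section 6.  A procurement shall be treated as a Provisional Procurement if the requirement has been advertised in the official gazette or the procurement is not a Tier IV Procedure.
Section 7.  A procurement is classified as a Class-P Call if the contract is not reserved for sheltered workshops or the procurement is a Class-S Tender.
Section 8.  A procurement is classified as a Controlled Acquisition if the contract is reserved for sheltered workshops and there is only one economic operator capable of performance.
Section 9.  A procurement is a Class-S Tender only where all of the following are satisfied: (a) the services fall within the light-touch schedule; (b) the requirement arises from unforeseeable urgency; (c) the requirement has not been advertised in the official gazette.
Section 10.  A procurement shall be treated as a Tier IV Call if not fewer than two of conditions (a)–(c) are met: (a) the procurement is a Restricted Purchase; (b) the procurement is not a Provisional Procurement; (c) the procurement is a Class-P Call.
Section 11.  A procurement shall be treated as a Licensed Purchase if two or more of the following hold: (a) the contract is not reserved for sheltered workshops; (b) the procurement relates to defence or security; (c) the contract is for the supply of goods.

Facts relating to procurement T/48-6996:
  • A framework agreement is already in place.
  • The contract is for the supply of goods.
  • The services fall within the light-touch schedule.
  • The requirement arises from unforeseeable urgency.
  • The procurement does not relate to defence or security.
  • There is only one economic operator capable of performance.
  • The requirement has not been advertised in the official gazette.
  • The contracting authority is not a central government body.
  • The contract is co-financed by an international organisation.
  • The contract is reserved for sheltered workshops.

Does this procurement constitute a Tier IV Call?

section 1 — Class-A Call: [the contract is for the supply of goods? yes] OR [the contracting authority is a central government body? no] OR [more than one economic operator is capable of performance? no] → satisfied.
section 5 — Tier IV Tender: [not a Class-A Call (section 1)? no] AND [the contract is for the supply of goods? yes] AND [a framework agreement is already in place? yes] → not satisfied.
section 11 — Licensed Purchase: the contract is not reserved for sheltered workshops? no; the procurement relates to defence or security? no; the contract is for the supply of goods? yes — 1 of 3 hold (need ≥2) → not satisfied.
section 3 — Restricted Purchase: [Tier IV Tender (section 5)? no] AND [Licensed Purchase (section 11)? no] AND [the contract is not co-financed by an international organisation? no] → not satisfied.
section 4 — Tier IV Procedure: [the contract is for the supply of goods? yes] OR [the requirement has been advertised in the official gazette? no] → satisfied.
section 6 — Provisional Procurement: [the requirement has been advertised in the official gazette? no] OR [not a Tier IV Procedure (section 4)? no] → not satisfied.
section 9 — Class-S Tender: [the services fall within the light-touch schedule? yes] AND [the requirement arises from unforeseeable urgency? yes] AND [the requirement has not been advertised in the official gazette? yes] → satisfied.
section 7 — Class-P Call: [the contract is not reserved for sheltered workshops? no] OR [Class-S Tender (section 9)? yes] → satisfied.
section 10 — Tier IV Call: Restricted Purchase (section 3)? no; not a Provisional Procurement (section 6)? yes; Class-P Call (section 7)? yes — 2 of 3 hold (need ≥2) → satisfied.

Yes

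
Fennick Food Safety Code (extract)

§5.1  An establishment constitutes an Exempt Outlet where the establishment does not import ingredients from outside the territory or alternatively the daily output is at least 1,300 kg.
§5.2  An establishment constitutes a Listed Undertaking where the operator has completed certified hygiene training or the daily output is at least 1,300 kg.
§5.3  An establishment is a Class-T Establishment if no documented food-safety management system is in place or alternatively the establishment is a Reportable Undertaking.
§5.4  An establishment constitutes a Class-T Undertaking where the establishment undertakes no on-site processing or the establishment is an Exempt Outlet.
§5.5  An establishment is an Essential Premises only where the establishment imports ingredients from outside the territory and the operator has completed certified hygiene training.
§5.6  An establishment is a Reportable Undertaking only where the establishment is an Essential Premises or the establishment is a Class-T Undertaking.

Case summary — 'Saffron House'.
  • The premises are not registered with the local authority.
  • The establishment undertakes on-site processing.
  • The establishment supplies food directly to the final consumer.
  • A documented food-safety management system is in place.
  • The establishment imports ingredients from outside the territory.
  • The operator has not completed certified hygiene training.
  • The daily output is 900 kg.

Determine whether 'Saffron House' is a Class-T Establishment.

No

§5.5 — Essential Premises: [the establishment imports ingredients from outside the territory? yes] AND [the operator has completed certified hygiene training? no] → not satisfied.
§5.1 — Exempt Outlet: [the establishment does not import ingredients from outside the territory? no] OR [daily output: 900 kg ≥ 1,300 kg? no] → not satisfied.
§5.4 — Class-T Undertaking: [the establishment undertakes no on-site processing? no] OR [Exempt Outlet (§5.1)? no] → not satisfied.
§5.6 — Reportable Undertaking: [Essential Premises (§5.5)? no] OR [Class-T Undertaking (§5.4)? no] → not satisfied.
§5.3 — Class-T Establishment: [no documented food-safety management system is in place? no] OR [Reportable Undertaking (§5.6)? no] → not satisfied.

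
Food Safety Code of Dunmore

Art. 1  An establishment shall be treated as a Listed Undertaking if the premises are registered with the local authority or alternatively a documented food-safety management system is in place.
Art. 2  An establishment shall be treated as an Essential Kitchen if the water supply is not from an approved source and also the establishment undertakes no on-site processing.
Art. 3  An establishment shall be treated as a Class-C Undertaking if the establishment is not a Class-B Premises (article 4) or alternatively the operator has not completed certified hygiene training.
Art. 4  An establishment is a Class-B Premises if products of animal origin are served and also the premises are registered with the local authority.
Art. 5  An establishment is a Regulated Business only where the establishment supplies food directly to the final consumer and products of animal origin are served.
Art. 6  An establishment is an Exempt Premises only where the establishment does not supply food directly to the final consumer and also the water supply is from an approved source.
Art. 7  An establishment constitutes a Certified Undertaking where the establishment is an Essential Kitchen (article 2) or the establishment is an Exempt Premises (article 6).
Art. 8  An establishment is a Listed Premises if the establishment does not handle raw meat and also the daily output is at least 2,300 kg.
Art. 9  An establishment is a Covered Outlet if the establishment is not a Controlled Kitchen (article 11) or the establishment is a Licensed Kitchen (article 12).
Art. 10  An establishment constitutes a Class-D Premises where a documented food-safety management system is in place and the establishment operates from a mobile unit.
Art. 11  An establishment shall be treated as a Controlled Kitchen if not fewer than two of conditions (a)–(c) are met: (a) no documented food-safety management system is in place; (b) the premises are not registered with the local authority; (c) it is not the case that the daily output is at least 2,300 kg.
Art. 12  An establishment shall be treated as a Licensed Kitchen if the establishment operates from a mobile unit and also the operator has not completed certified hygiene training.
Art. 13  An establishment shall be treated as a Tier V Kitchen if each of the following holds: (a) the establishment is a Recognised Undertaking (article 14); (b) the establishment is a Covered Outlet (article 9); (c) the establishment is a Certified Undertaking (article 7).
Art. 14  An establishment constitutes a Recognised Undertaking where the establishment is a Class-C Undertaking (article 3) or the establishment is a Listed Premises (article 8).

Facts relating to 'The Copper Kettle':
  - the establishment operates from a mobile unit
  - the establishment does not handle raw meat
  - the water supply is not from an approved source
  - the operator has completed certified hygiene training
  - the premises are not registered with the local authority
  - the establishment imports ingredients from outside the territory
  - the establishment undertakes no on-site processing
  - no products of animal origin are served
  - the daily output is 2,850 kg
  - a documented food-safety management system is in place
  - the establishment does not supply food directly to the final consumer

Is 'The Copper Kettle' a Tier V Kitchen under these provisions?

article 4 — Class-B Premises: [products of animal origin are served? no] AND [the premises are registered with the local authority? no] → not satisfied.
article 3 — Class-C Undertaking: [not a Class-B Premises (article 4)? yes] OR [the operator has not completed certified hygiene training? no] → satisfied.
article 8 — Listed Premises: [the establishment does not handle raw meat? yes] AND [daily output: 2,850 kg ≥ 2,300 kg? yes] → satisfied.
article 14 — Recognised Undertaking: [Class-C Undertaking (article 3)? yes] OR [Listed Premises (article 8)? yes] → satisfied.
article 11 — Controlled Kitchen: no documented food-safety management system is in place? no; the premises are not registered with the local authority? yes; daily output: 2,850 kg ≥ 2,300 kg? yes, so negated condition no — 1 of 3 hold (need ≥2) → not satisfied.
article 12 — Licensed Kitchen: [the establishment operates from a mobile unit? yes] AND [the operator has not completed certified hygiene training? no] → not satisfied.
article 9 — Covered Outlet: [not a Controlled Kitchen (article 11)? yes] OR [Licensed Kitchen (article 12)? no] → satisfied.
article 2 — Essential Kitchen: [the water supply is not from an approved source? yes] AND [the establishment undertakes no on-site processing? yes] → satisfied.
article 6 — Exempt Premises: [the establishment does not supply food directly to the final consumer? yes] AND [the water supply is from an approved source? no] → not satisfied.
article 7 — Certified Undertaking: [Essential Kitchen (article 2)? yes] OR [Exempt Premises (article 6)? no] → satisfied.
article 13 — Tier V Kitchen: [Recognised Undertaking (article 14)? yes] AND [Covered Outlet (article 9)? yes] AND [Certified Undertaking (article 7)? yes] → satisfied.

Yes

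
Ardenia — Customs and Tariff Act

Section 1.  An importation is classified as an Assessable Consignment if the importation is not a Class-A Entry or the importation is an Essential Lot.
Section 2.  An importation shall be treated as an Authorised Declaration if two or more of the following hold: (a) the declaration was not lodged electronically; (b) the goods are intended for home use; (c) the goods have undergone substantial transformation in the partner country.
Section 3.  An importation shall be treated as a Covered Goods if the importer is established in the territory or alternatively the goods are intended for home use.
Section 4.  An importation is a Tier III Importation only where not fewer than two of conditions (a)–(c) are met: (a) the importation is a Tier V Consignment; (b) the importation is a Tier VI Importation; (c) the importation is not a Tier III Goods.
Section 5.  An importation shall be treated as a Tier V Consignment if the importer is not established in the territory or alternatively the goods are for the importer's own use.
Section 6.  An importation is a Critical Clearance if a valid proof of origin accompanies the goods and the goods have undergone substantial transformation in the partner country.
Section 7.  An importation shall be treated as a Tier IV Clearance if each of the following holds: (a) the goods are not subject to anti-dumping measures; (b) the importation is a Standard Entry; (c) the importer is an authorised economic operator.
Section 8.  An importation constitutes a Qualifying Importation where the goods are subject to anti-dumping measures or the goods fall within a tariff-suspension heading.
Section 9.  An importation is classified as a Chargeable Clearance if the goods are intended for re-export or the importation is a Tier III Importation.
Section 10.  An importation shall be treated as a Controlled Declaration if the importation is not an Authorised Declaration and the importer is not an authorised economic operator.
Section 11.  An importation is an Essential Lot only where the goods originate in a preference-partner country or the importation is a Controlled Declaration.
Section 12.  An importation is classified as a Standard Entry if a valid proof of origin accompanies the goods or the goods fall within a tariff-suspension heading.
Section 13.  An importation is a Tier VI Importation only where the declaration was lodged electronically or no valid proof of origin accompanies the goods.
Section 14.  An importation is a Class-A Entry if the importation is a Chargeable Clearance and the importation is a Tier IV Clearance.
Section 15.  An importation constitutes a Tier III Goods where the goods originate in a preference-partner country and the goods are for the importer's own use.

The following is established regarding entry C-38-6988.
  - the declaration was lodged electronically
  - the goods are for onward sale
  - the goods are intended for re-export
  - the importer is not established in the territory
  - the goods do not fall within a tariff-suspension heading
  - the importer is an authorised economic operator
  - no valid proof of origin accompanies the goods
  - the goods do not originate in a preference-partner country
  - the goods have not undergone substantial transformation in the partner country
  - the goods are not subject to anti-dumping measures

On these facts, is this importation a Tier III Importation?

Yes

Under section 5: the importer is not established in the territory? yes; or the goods are for the importer's own use? no. So the importation is a Tier V Consignment.
Under section 13: the declaration was lodged electronically? yes; or no valid proof of origin accompanies the goods? yes. So the importation is a Tier VI Importation.
Under section 15: the goods originate in a preference-partner country? no; and the goods are for the importer's own use? no. So the importation is not a Tier III Goods.
Under section 4: Tier V Consignment (section 5)? yes; Tier VI Importation (section 13)? yes; not a Tier III Goods (section 15)? yes — 3 of 3 hold (need ≥2) → satisfied.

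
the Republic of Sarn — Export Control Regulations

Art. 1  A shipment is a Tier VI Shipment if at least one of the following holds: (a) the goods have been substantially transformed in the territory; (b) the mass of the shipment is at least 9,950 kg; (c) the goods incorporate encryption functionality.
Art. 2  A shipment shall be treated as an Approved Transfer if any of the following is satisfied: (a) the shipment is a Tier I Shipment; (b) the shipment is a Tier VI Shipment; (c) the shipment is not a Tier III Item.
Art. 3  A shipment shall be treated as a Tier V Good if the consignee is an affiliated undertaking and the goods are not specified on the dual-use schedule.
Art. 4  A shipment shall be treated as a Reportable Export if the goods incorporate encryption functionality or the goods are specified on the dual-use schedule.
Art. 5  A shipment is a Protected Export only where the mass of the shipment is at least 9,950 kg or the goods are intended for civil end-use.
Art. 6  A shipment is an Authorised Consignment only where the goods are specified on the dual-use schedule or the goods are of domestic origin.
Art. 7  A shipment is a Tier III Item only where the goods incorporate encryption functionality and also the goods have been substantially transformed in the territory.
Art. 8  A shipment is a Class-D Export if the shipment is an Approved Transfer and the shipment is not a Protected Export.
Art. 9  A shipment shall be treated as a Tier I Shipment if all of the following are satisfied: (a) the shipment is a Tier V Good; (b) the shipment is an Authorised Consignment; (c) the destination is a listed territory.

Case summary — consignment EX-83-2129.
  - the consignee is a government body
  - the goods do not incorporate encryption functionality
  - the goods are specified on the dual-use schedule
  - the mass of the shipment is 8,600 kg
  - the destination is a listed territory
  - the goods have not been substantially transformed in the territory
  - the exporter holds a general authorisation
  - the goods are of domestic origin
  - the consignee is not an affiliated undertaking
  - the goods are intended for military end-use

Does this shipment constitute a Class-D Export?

Yes

article 3 — Tier V Good: [the consignee is an affiliated undertaking? no] AND [the goods are not specified on the dual-use schedule? no] → not satisfied.
article 6 — Authorised Consignment: [the goods are specified on the dual-use schedule? yes] OR [the goods are of domestic origin? yes] → satisfied.
article 9 — Tier I Shipment: [Tier V Good (article 3)? no] AND [Authorised Consignment (article 6)? yes] AND [the destination is a listed territory? yes] → not satisfied.
article 1 — Tier VI Shipment: [the goods have been substantially transformed in the territory? no] OR [mass of the shipment: 8,600 kg ≥ 9,950 kg? no] OR [the goods incorporate encryption functionality? no] → not satisfied.
article 7 — Tier III Item: [the goods incorporate encryption functionality? no] AND [the goods have been substantially transformed in the territory? no] → not satisfied.
article 2 — Approved Transfer: [Tier I Shipment (article 9)? no] OR [Tier VI Shipment (article 1)? no] OR [not a Tier III Item (article 7)? yes] → satisfied.
article 5 — Protected Export: [mass of the shipment: 8,600 kg ≥ 9,950 kg? no] OR [the goods are intended for civil end-use? no] → not satisfied.
article 8 — Class-D Export: [Approved Transfer (article 2)? yes] AND [not a Protected Export (article 5)? yes] → satisfied.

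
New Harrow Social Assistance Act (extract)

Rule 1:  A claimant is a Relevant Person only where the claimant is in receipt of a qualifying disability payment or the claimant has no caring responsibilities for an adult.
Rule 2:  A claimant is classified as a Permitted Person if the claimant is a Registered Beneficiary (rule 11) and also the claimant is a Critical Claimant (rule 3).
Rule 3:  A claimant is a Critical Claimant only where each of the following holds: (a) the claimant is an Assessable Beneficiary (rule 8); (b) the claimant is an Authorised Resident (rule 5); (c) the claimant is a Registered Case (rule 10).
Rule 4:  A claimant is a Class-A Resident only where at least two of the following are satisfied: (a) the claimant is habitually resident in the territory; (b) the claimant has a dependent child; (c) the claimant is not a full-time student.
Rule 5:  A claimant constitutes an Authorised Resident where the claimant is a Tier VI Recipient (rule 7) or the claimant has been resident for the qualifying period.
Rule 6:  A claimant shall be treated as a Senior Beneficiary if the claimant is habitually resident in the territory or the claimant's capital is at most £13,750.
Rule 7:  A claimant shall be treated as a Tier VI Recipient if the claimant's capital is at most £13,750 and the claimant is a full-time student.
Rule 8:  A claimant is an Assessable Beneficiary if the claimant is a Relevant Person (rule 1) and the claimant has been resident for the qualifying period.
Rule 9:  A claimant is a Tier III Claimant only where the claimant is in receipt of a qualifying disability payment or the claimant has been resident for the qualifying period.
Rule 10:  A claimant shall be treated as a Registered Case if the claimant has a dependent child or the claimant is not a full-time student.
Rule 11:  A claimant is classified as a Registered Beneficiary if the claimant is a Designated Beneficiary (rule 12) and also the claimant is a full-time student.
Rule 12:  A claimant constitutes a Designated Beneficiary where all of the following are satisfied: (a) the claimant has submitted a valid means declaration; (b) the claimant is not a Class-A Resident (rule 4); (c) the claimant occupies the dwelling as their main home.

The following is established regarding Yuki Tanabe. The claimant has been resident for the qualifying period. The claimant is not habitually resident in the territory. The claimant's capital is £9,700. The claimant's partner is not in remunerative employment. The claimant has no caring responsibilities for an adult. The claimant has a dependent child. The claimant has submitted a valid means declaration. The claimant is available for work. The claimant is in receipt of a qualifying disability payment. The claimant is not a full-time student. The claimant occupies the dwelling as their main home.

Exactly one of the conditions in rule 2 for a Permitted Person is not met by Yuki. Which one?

Under rule 4: the claimant is habitually resident in the territory? no; the claimant has a dependent child? yes; the claimant is not a full-time student? yes — 2 of 3 hold (need ≥2) → satisfied.
Under rule 12: the claimant has submitted a valid means declaration? yes; and not a Class-A Resident (rule 4)? no; and the claimant occupies the dwelling as their main home? yes. So the claimant is not a Designated Beneficiary.
Under rule 11: Designated Beneficiary (rule 12)? no; and the claimant is a full-time student? no. So the claimant is not a Registered Beneficiary.
Under rule 1: the claimant is in receipt of a qualifying disability payment? yes; or the claimant has no caring responsibilities for an adult? yes. So the claimant is a Relevant Person.
Under rule 8: Relevant Person (rule 1)? yes; and the claimant has been resident for the qualifying period? yes. So the claimant is an Assessable Beneficiary.
Under rule 7: claimant's capital: £9,700 ≤ £13,750? yes; and the claimant is a full-time student? no. So the claimant is not a Tier VI Recipient.
Under rule 5: Tier VI Recipient (rule 7)? no; or the claimant has been resident for the qualifying period? yes. So the claimant is an Authorised Resident.
Under rule 10: the claimant has a dependent child? yes; or the claimant is not a full-time student? yes. So the claimant is a Registered Case.
Under rule 3: Assessable Beneficiary (rule 8)? yes; and Authorised Resident (rule 5)? yes; and Registered Case (rule 10)? yes. So the claimant is a Critical Claimant.
Under rule 2: Registered Beneficiary (rule 11)? no; and Critical Claimant (rule 3)? yes. So the claimant is not a Permitted Person.

Registered Beneficiary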